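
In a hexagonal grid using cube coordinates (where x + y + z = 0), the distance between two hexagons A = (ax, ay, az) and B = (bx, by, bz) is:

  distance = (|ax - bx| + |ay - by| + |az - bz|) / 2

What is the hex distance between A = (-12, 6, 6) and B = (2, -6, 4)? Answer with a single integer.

|ax - bx| = |-12 - 2| = 14
|ay - by| = |6 - (-6)| = 12
|az - bz| = |6 - 4| = 2
distance = (14 + 12 + 2) / 2 = 28 / 2 = 14

Answer: 14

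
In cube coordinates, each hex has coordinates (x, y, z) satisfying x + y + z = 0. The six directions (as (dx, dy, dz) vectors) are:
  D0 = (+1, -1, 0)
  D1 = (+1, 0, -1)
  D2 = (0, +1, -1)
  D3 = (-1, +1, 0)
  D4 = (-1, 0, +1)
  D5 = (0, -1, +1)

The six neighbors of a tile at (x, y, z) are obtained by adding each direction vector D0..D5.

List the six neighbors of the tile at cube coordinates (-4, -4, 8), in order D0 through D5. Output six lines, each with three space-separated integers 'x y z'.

Answer: -3 -5 8
-3 -4 7
-4 -3 7
-5 -3 8
-5 -4 9
-4 -5 9

Derivation:
Center: (-4, -4, 8). Add each direction:
  D0: (-4, -4, 8) + (1, -1, 0) = (-3, -5, 8)
  D1: (-4, -4, 8) + (1, 0, -1) = (-3, -4, 7)
  D2: (-4, -4, 8) + (0, 1, -1) = (-4, -3, 7)
  D3: (-4, -4, 8) + (-1, 1, 0) = (-5, -3, 8)
  D4: (-4, -4, 8) + (-1, 0, 1) = (-5, -4, 9)
  D5: (-4, -4, 8) + (0, -1, 1) = (-4, -5, 9)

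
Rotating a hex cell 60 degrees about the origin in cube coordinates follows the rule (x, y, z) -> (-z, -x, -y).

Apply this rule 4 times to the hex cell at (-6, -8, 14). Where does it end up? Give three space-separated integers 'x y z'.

Start: (-6, -8, 14)
Step 1: (-6, -8, 14) -> (-(14), -(-6), -(-8)) = (-14, 6, 8)
Step 2: (-14, 6, 8) -> (-(8), -(-14), -(6)) = (-8, 14, -6)
Step 3: (-8, 14, -6) -> (-(-6), -(-8), -(14)) = (6, 8, -14)
Step 4: (6, 8, -14) -> (-(-14), -(6), -(8)) = (14, -6, -8)

Answer: 14 -6 -8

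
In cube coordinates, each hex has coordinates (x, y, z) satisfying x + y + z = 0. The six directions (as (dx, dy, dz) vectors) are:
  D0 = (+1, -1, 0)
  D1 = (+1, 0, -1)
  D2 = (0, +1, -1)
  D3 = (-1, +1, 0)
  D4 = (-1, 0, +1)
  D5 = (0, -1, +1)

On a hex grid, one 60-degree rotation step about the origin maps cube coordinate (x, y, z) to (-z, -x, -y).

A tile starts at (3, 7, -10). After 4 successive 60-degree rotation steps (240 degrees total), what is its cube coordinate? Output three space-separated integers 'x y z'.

Start: (3, 7, -10)
Step 1: (3, 7, -10) -> (-(-10), -(3), -(7)) = (10, -3, -7)
Step 2: (10, -3, -7) -> (-(-7), -(10), -(-3)) = (7, -10, 3)
Step 3: (7, -10, 3) -> (-(3), -(7), -(-10)) = (-3, -7, 10)
Step 4: (-3, -7, 10) -> (-(10), -(-3), -(-7)) = (-10, 3, 7)

Answer: -10 3 7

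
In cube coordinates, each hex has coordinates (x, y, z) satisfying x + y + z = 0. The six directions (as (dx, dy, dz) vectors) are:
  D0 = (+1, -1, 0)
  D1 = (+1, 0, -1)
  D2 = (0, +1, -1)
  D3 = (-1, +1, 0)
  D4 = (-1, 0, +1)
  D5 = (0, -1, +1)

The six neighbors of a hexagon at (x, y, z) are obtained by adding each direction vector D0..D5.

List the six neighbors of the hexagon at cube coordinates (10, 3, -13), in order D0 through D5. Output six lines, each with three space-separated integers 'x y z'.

Answer: 11 2 -13
11 3 -14
10 4 -14
9 4 -13
9 3 -12
10 2 -12

Derivation:
Center: (10, 3, -13). Add each direction:
  D0: (10, 3, -13) + (1, -1, 0) = (11, 2, -13)
  D1: (10, 3, -13) + (1, 0, -1) = (11, 3, -14)
  D2: (10, 3, -13) + (0, 1, -1) = (10, 4, -14)
  D3: (10, 3, -13) + (-1, 1, 0) = (9, 4, -13)
  D4: (10, 3, -13) + (-1, 0, 1) = (9, 3, -12)
  D5: (10, 3, -13) + (0, -1, 1) = (10, 2, -12)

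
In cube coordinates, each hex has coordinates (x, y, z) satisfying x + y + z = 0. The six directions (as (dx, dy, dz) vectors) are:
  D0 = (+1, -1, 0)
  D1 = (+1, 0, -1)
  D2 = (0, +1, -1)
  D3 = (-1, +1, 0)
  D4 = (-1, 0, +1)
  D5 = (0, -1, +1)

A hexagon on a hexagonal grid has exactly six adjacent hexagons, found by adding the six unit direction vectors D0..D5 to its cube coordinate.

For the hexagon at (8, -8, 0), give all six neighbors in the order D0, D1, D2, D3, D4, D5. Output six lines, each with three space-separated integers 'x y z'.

Answer: 9 -9 0
9 -8 -1
8 -7 -1
7 -7 0
7 -8 1
8 -9 1

Derivation:
Center: (8, -8, 0). Add each direction:
  D0: (8, -8, 0) + (1, -1, 0) = (9, -9, 0)
  D1: (8, -8, 0) + (1, 0, -1) = (9, -8, -1)
  D2: (8, -8, 0) + (0, 1, -1) = (8, -7, -1)
  D3: (8, -8, 0) + (-1, 1, 0) = (7, -7, 0)
  D4: (8, -8, 0) + (-1, 0, 1) = (7, -8, 1)
  D5: (8, -8, 0) + (0, -1, 1) = (8, -9, 1)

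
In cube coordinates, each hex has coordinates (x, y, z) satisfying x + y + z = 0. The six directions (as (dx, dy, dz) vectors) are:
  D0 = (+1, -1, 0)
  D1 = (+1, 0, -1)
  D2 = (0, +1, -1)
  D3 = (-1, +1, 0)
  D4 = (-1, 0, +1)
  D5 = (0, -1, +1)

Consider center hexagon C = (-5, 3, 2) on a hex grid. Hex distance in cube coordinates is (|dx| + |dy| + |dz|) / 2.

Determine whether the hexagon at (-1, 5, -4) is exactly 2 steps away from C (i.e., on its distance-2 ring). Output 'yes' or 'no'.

Answer: no

Derivation:
|px - cx| = |-1 - (-5)| = 4
|py - cy| = |5 - 3| = 2
|pz - cz| = |-4 - 2| = 6
distance = (4+2+6)/2 = 12/2 = 6
radius = 2; distance != radius -> no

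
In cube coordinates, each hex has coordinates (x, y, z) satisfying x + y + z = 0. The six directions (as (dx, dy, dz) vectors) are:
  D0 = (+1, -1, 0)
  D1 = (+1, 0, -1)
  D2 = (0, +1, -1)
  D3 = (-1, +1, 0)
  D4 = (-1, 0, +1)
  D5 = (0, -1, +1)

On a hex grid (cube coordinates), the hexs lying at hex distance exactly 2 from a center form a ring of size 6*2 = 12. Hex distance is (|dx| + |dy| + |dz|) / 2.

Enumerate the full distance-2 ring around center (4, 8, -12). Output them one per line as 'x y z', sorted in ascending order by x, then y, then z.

Answer: 2 8 -10
2 9 -11
2 10 -12
3 7 -10
3 10 -13
4 6 -10
4 10 -14
5 6 -11
5 9 -14
6 6 -12
6 7 -13
6 8 -14

Derivation:
Walk ring at distance 2 from (4, 8, -12):
Start at center + D4*2 = (2, 8, -10)
  hex 0: (2, 8, -10)
  hex 1: (3, 7, -10)
  hex 2: (4, 6, -10)
  hex 3: (5, 6, -11)
  hex 4: (6, 6, -12)
  hex 5: (6, 7, -13)
  hex 6: (6, 8, -14)
  hex 7: (5, 9, -14)
  hex 8: (4, 10, -14)
  hex 9: (3, 10, -13)
  hex 10: (2, 10, -12)
  hex 11: (2, 9, -11)
Sorted: 12 hexes.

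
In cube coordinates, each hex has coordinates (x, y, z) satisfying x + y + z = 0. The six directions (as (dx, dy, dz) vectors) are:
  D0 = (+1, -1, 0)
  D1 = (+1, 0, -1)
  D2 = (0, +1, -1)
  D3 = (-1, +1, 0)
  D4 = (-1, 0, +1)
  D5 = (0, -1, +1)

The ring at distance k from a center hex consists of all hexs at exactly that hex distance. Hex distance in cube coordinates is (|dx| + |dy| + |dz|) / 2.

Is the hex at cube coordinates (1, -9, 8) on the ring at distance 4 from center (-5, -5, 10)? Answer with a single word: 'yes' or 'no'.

Answer: no

Derivation:
|px - cx| = |1 - (-5)| = 6
|py - cy| = |-9 - (-5)| = 4
|pz - cz| = |8 - 10| = 2
distance = (6+4+2)/2 = 12/2 = 6
radius = 4; distance != radius -> no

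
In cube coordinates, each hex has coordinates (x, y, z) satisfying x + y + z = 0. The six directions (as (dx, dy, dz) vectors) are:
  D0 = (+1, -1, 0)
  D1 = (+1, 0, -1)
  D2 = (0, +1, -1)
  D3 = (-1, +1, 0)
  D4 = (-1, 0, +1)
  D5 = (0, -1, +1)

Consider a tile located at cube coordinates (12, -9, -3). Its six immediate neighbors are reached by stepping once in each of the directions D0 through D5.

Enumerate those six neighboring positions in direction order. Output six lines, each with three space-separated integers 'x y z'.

Center: (12, -9, -3). Add each direction:
  D0: (12, -9, -3) + (1, -1, 0) = (13, -10, -3)
  D1: (12, -9, -3) + (1, 0, -1) = (13, -9, -4)
  D2: (12, -9, -3) + (0, 1, -1) = (12, -8, -4)
  D3: (12, -9, -3) + (-1, 1, 0) = (11, -8, -3)
  D4: (12, -9, -3) + (-1, 0, 1) = (11, -9, -2)
  D5: (12, -9, -3) + (0, -1, 1) = (12, -10, -2)

Answer: 13 -10 -3
13 -9 -4
12 -8 -4
11 -8 -3
11 -9 -2
12 -10 -2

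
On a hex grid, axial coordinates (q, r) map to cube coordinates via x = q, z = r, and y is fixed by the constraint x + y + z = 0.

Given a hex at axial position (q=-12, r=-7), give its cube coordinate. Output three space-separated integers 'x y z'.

Answer: -12 19 -7

Derivation:
x = q = -12
z = r = -7
y = -x - z = -(-12) - (-7) = 19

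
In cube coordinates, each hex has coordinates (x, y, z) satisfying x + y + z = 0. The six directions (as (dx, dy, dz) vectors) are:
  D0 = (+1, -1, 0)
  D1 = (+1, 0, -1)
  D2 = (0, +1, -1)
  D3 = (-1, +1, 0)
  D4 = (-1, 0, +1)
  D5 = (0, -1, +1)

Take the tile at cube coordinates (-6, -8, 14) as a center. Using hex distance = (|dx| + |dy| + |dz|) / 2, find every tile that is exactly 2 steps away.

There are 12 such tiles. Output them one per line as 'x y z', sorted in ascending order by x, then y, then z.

Walk ring at distance 2 from (-6, -8, 14):
Start at center + D4*2 = (-8, -8, 16)
  hex 0: (-8, -8, 16)
  hex 1: (-7, -9, 16)
  hex 2: (-6, -10, 16)
  hex 3: (-5, -10, 15)
  hex 4: (-4, -10, 14)
  hex 5: (-4, -9, 13)
  hex 6: (-4, -8, 12)
  hex 7: (-5, -7, 12)
  hex 8: (-6, -6, 12)
  hex 9: (-7, -6, 13)
  hex 10: (-8, -6, 14)
  hex 11: (-8, -7, 15)
Sorted: 12 hexes.

Answer: -8 -8 16
-8 -7 15
-8 -6 14
-7 -9 16
-7 -6 13
-6 -10 16
-6 -6 12
-5 -10 15
-5 -7 12
-4 -10 14
-4 -9 13
-4 -8 12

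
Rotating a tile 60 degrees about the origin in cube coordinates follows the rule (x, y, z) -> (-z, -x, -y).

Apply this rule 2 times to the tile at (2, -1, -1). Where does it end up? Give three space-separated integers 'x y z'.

Answer: -1 -1 2

Derivation:
Start: (2, -1, -1)
Step 1: (2, -1, -1) -> (-(-1), -(2), -(-1)) = (1, -2, 1)
Step 2: (1, -2, 1) -> (-(1), -(1), -(-2)) = (-1, -1, 2)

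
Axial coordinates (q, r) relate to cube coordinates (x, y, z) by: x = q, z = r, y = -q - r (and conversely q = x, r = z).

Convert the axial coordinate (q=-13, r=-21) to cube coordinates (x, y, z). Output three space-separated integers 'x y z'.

x = q = -13
z = r = -21
y = -x - z = -(-13) - (-21) = 34

Answer: -13 34 -21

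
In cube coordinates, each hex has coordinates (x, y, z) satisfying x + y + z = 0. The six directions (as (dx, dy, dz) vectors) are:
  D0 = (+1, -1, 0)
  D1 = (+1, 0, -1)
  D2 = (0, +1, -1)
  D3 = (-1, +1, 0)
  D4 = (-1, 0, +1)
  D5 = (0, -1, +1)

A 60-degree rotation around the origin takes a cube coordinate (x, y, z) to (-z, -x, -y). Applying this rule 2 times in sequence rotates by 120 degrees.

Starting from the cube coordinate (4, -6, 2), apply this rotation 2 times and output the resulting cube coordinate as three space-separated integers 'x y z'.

Answer: -6 2 4

Derivation:
Start: (4, -6, 2)
Step 1: (4, -6, 2) -> (-(2), -(4), -(-6)) = (-2, -4, 6)
Step 2: (-2, -4, 6) -> (-(6), -(-2), -(-4)) = (-6, 2, 4)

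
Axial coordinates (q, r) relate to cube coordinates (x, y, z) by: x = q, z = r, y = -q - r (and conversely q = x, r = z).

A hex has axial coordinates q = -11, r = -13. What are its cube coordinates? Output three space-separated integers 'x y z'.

x = q = -11
z = r = -13
y = -x - z = -(-11) - (-13) = 24

Answer: -11 24 -13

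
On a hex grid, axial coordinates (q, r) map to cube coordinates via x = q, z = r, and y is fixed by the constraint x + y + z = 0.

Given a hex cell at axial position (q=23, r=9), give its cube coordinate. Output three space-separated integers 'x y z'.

Answer: 23 -32 9

Derivation:
x = q = 23
z = r = 9
y = -x - z = -(23) - (9) = -32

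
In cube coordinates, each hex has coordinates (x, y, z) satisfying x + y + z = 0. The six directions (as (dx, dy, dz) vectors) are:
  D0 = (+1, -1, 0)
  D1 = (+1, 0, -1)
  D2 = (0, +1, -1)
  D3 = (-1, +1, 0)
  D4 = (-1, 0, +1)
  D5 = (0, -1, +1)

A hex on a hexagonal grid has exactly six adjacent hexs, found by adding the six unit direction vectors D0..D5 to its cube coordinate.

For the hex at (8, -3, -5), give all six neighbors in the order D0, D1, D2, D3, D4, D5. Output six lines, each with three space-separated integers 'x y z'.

Center: (8, -3, -5). Add each direction:
  D0: (8, -3, -5) + (1, -1, 0) = (9, -4, -5)
  D1: (8, -3, -5) + (1, 0, -1) = (9, -3, -6)
  D2: (8, -3, -5) + (0, 1, -1) = (8, -2, -6)
  D3: (8, -3, -5) + (-1, 1, 0) = (7, -2, -5)
  D4: (8, -3, -5) + (-1, 0, 1) = (7, -3, -4)
  D5: (8, -3, -5) + (0, -1, 1) = (8, -4, -4)

Answer: 9 -4 -5
9 -3 -6
8 -2 -6
7 -2 -5
7 -3 -4
8 -4 -4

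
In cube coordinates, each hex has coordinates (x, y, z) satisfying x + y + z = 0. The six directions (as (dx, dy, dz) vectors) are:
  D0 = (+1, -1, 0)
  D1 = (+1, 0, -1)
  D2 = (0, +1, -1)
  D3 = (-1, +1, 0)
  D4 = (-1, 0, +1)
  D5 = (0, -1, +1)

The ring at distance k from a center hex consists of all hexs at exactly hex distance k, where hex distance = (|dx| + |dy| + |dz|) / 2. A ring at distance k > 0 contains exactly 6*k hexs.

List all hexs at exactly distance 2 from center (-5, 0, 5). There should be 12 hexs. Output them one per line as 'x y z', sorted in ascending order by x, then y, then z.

Answer: -7 0 7
-7 1 6
-7 2 5
-6 -1 7
-6 2 4
-5 -2 7
-5 2 3
-4 -2 6
-4 1 3
-3 -2 5
-3 -1 4
-3 0 3

Derivation:
Walk ring at distance 2 from (-5, 0, 5):
Start at center + D4*2 = (-7, 0, 7)
  hex 0: (-7, 0, 7)
  hex 1: (-6, -1, 7)
  hex 2: (-5, -2, 7)
  hex 3: (-4, -2, 6)
  hex 4: (-3, -2, 5)
  hex 5: (-3, -1, 4)
  hex 6: (-3, 0, 3)
  hex 7: (-4, 1, 3)
  hex 8: (-5, 2, 3)
  hex 9: (-6, 2, 4)
  hex 10: (-7, 2, 5)
  hex 11: (-7, 1, 6)
Sorted: 12 hexes.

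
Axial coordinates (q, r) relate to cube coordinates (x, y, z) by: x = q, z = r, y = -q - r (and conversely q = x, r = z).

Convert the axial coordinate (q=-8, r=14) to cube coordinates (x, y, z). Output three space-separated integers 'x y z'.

x = q = -8
z = r = 14
y = -x - z = -(-8) - (14) = -6

Answer: -8 -6 14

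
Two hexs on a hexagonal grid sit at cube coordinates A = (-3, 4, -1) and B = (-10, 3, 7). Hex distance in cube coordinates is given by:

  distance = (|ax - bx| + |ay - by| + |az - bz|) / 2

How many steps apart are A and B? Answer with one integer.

|ax - bx| = |-3 - (-10)| = 7
|ay - by| = |4 - 3| = 1
|az - bz| = |-1 - 7| = 8
distance = (7 + 1 + 8) / 2 = 16 / 2 = 8

Answer: 8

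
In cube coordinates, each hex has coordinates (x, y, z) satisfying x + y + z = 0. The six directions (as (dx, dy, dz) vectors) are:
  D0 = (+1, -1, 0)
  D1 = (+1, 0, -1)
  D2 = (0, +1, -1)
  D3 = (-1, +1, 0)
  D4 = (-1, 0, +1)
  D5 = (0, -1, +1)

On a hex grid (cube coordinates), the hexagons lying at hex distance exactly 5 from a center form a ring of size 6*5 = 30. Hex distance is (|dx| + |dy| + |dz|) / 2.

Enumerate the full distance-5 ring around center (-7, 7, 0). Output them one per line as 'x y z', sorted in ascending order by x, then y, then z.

Answer: -12 7 5
-12 8 4
-12 9 3
-12 10 2
-12 11 1
-12 12 0
-11 6 5
-11 12 -1
-10 5 5
-10 12 -2
-9 4 5
-9 12 -3
-8 3 5
-8 12 -4
-7 2 5
-7 12 -5
-6 2 4
-6 11 -5
-5 2 3
-5 10 -5
-4 2 2
-4 9 -5
-3 2 1
-3 8 -5
-2 2 0
-2 3 -1
-2 4 -2
-2 5 -3
-2 6 -4
-2 7 -5

Derivation:
Walk ring at distance 5 from (-7, 7, 0):
Start at center + D4*5 = (-12, 7, 5)
  hex 0: (-12, 7, 5)
  hex 1: (-11, 6, 5)
  hex 2: (-10, 5, 5)
  hex 3: (-9, 4, 5)
  hex 4: (-8, 3, 5)
  hex 5: (-7, 2, 5)
  hex 6: (-6, 2, 4)
  hex 7: (-5, 2, 3)
  hex 8: (-4, 2, 2)
  hex 9: (-3, 2, 1)
  hex 10: (-2, 2, 0)
  hex 11: (-2, 3, -1)
  hex 12: (-2, 4, -2)
  hex 13: (-2, 5, -3)
  hex 14: (-2, 6, -4)
  hex 15: (-2, 7, -5)
  hex 16: (-3, 8, -5)
  hex 17: (-4, 9, -5)
  hex 18: (-5, 10, -5)
  hex 19: (-6, 11, -5)
  hex 20: (-7, 12, -5)
  hex 21: (-8, 12, -4)
  hex 22: (-9, 12, -3)
  hex 23: (-10, 12, -2)
  hex 24: (-11, 12, -1)
  hex 25: (-12, 12, 0)
  hex 26: (-12, 11, 1)
  hex 27: (-12, 10, 2)
  hex 28: (-12, 9, 3)
  hex 29: (-12, 8, 4)
Sorted: 30 hexes.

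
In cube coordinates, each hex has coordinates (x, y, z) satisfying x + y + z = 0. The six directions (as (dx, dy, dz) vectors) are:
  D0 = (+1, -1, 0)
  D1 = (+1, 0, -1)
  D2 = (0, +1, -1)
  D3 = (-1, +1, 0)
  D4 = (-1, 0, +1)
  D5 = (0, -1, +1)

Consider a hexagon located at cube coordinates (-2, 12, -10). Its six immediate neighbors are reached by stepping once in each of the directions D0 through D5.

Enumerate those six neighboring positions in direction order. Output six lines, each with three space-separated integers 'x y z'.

Answer: -1 11 -10
-1 12 -11
-2 13 -11
-3 13 -10
-3 12 -9
-2 11 -9

Derivation:
Center: (-2, 12, -10). Add each direction:
  D0: (-2, 12, -10) + (1, -1, 0) = (-1, 11, -10)
  D1: (-2, 12, -10) + (1, 0, -1) = (-1, 12, -11)
  D2: (-2, 12, -10) + (0, 1, -1) = (-2, 13, -11)
  D3: (-2, 12, -10) + (-1, 1, 0) = (-3, 13, -10)
  D4: (-2, 12, -10) + (-1, 0, 1) = (-3, 12, -9)
  D5: (-2, 12, -10) + (0, -1, 1) = (-2, 11, -9)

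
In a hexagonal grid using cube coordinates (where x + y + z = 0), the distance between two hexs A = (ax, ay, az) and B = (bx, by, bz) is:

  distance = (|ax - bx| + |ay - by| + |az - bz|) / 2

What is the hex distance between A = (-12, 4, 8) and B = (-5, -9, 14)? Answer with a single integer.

Answer: 13

Derivation:
|ax - bx| = |-12 - (-5)| = 7
|ay - by| = |4 - (-9)| = 13
|az - bz| = |8 - 14| = 6
distance = (7 + 13 + 6) / 2 = 26 / 2 = 13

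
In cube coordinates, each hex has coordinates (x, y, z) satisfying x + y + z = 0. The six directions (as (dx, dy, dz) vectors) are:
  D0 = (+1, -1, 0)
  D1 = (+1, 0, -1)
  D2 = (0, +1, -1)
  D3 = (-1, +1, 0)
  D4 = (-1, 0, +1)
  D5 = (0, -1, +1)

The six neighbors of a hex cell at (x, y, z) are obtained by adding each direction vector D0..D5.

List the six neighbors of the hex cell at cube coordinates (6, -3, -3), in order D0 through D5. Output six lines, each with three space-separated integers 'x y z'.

Center: (6, -3, -3). Add each direction:
  D0: (6, -3, -3) + (1, -1, 0) = (7, -4, -3)
  D1: (6, -3, -3) + (1, 0, -1) = (7, -3, -4)
  D2: (6, -3, -3) + (0, 1, -1) = (6, -2, -4)
  D3: (6, -3, -3) + (-1, 1, 0) = (5, -2, -3)
  D4: (6, -3, -3) + (-1, 0, 1) = (5, -3, -2)
  D5: (6, -3, -3) + (0, -1, 1) = (6, -4, -2)

Answer: 7 -4 -3
7 -3 -4
6 -2 -4
5 -2 -3
5 -3 -2
6 -4 -2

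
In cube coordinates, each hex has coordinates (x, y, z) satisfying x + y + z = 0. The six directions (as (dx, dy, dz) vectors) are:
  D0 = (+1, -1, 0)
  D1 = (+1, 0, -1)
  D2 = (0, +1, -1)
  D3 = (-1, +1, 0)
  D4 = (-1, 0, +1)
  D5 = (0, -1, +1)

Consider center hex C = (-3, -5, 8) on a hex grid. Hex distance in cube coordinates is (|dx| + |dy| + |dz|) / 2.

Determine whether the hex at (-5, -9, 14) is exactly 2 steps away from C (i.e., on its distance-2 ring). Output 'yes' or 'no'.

|px - cx| = |-5 - (-3)| = 2
|py - cy| = |-9 - (-5)| = 4
|pz - cz| = |14 - 8| = 6
distance = (2+4+6)/2 = 12/2 = 6
radius = 2; distance != radius -> no

Answer: no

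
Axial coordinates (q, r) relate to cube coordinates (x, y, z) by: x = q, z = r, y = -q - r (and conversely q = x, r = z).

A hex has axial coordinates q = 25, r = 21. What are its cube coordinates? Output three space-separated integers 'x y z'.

x = q = 25
z = r = 21
y = -x - z = -(25) - (21) = -46

Answer: 25 -46 21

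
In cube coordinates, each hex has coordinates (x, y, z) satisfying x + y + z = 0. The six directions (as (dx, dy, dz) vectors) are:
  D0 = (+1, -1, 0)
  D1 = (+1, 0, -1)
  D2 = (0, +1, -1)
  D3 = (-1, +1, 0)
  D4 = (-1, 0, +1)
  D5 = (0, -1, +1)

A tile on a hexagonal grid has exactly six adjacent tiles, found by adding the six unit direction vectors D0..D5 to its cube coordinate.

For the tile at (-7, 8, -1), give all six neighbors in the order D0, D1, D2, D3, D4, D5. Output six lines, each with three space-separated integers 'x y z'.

Answer: -6 7 -1
-6 8 -2
-7 9 -2
-8 9 -1
-8 8 0
-7 7 0

Derivation:
Center: (-7, 8, -1). Add each direction:
  D0: (-7, 8, -1) + (1, -1, 0) = (-6, 7, -1)
  D1: (-7, 8, -1) + (1, 0, -1) = (-6, 8, -2)
  D2: (-7, 8, -1) + (0, 1, -1) = (-7, 9, -2)
  D3: (-7, 8, -1) + (-1, 1, 0) = (-8, 9, -1)
  D4: (-7, 8, -1) + (-1, 0, 1) = (-8, 8, 0)
  D5: (-7, 8, -1) + (0, -1, 1) = (-7, 7, 0)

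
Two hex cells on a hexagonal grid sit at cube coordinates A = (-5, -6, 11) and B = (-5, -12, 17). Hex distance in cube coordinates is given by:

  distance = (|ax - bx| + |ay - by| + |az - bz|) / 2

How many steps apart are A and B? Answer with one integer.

Answer: 6

Derivation:
|ax - bx| = |-5 - (-5)| = 0
|ay - by| = |-6 - (-12)| = 6
|az - bz| = |11 - 17| = 6
distance = (0 + 6 + 6) / 2 = 12 / 2 = 6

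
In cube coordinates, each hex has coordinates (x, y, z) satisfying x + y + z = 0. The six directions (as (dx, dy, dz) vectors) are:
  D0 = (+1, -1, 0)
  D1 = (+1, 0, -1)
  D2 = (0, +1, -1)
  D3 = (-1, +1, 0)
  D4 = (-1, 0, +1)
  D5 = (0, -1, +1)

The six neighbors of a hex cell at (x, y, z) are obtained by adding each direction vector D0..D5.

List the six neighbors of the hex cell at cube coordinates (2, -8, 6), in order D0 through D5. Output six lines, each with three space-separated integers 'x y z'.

Center: (2, -8, 6). Add each direction:
  D0: (2, -8, 6) + (1, -1, 0) = (3, -9, 6)
  D1: (2, -8, 6) + (1, 0, -1) = (3, -8, 5)
  D2: (2, -8, 6) + (0, 1, -1) = (2, -7, 5)
  D3: (2, -8, 6) + (-1, 1, 0) = (1, -7, 6)
  D4: (2, -8, 6) + (-1, 0, 1) = (1, -8, 7)
  D5: (2, -8, 6) + (0, -1, 1) = (2, -9, 7)

Answer: 3 -9 6
3 -8 5
2 -7 5
1 -7 6
1 -8 7
2 -9 7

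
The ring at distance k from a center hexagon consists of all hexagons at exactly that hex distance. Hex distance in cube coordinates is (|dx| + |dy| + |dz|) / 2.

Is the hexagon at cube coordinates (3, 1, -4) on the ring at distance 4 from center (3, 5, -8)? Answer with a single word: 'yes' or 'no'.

Answer: yes

Derivation:
|px - cx| = |3 - 3| = 0
|py - cy| = |1 - 5| = 4
|pz - cz| = |-4 - (-8)| = 4
distance = (0+4+4)/2 = 8/2 = 4
radius = 4; distance == radius -> yes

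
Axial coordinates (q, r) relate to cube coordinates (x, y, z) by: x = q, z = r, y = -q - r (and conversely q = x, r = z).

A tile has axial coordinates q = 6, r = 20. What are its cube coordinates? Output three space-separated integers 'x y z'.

x = q = 6
z = r = 20
y = -x - z = -(6) - (20) = -26

Answer: 6 -26 20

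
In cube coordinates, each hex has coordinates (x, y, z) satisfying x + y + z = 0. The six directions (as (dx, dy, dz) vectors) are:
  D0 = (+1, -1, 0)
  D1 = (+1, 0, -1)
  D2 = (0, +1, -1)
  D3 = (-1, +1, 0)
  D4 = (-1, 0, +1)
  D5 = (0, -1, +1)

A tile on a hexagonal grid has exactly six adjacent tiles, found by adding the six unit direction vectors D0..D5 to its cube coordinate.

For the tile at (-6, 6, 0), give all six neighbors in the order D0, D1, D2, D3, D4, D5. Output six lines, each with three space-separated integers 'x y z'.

Center: (-6, 6, 0). Add each direction:
  D0: (-6, 6, 0) + (1, -1, 0) = (-5, 5, 0)
  D1: (-6, 6, 0) + (1, 0, -1) = (-5, 6, -1)
  D2: (-6, 6, 0) + (0, 1, -1) = (-6, 7, -1)
  D3: (-6, 6, 0) + (-1, 1, 0) = (-7, 7, 0)
  D4: (-6, 6, 0) + (-1, 0, 1) = (-7, 6, 1)
  D5: (-6, 6, 0) + (0, -1, 1) = (-6, 5, 1)

Answer: -5 5 0
-5 6 -1
-6 7 -1
-7 7 0
-7 6 1
-6 5 1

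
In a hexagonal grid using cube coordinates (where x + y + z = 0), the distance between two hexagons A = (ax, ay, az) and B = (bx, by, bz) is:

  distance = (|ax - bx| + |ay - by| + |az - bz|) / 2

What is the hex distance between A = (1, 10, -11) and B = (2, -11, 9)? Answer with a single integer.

Answer: 21

Derivation:
|ax - bx| = |1 - 2| = 1
|ay - by| = |10 - (-11)| = 21
|az - bz| = |-11 - 9| = 20
distance = (1 + 21 + 20) / 2 = 42 / 2 = 21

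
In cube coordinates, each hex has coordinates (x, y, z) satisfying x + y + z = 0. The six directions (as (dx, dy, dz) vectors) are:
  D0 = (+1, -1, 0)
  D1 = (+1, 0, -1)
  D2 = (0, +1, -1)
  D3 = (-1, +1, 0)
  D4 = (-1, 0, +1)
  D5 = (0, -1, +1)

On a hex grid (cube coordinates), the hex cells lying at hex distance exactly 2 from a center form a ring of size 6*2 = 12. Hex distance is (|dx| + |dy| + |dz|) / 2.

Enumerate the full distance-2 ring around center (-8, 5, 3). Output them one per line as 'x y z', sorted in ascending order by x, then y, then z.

Walk ring at distance 2 from (-8, 5, 3):
Start at center + D4*2 = (-10, 5, 5)
  hex 0: (-10, 5, 5)
  hex 1: (-9, 4, 5)
  hex 2: (-8, 3, 5)
  hex 3: (-7, 3, 4)
  hex 4: (-6, 3, 3)
  hex 5: (-6, 4, 2)
  hex 6: (-6, 5, 1)
  hex 7: (-7, 6, 1)
  hex 8: (-8, 7, 1)
  hex 9: (-9, 7, 2)
  hex 10: (-10, 7, 3)
  hex 11: (-10, 6, 4)
Sorted: 12 hexes.

Answer: -10 5 5
-10 6 4
-10 7 3
-9 4 5
-9 7 2
-8 3 5
-8 7 1
-7 3 4
-7 6 1
-6 3 3
-6 4 2
-6 5 1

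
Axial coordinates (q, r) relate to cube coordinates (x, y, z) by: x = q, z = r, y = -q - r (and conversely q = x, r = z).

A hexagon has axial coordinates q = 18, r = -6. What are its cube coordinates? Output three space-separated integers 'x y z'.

Answer: 18 -12 -6

Derivation:
x = q = 18
z = r = -6
y = -x - z = -(18) - (-6) = -12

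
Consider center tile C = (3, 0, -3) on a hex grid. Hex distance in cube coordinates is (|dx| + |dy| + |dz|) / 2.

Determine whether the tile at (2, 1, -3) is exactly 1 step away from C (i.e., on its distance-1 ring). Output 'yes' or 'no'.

Answer: yes

Derivation:
|px - cx| = |2 - 3| = 1
|py - cy| = |1 - 0| = 1
|pz - cz| = |-3 - (-3)| = 0
distance = (1+1+0)/2 = 2/2 = 1
radius = 1; distance == radius -> yes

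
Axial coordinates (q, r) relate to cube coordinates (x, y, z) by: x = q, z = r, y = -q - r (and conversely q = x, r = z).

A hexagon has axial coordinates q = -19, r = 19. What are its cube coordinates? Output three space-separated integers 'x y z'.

Answer: -19 0 19

Derivation:
x = q = -19
z = r = 19
y = -x - z = -(-19) - (19) = 0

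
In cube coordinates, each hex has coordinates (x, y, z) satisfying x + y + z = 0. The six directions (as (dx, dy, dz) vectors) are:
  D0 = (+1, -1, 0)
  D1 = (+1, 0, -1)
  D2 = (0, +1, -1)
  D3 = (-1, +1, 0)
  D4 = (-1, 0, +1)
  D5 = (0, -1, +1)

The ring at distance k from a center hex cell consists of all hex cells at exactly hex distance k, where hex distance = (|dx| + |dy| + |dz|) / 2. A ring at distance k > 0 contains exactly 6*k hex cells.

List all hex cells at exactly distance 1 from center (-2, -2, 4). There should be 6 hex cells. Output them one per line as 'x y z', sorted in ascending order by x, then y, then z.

Walk ring at distance 1 from (-2, -2, 4):
Start at center + D4*1 = (-3, -2, 5)
  hex 0: (-3, -2, 5)
  hex 1: (-2, -3, 5)
  hex 2: (-1, -3, 4)
  hex 3: (-1, -2, 3)
  hex 4: (-2, -1, 3)
  hex 5: (-3, -1, 4)
Sorted: 6 hexes.

Answer: -3 -2 5
-3 -1 4
-2 -3 5
-2 -1 3
-1 -3 4
-1 -2 3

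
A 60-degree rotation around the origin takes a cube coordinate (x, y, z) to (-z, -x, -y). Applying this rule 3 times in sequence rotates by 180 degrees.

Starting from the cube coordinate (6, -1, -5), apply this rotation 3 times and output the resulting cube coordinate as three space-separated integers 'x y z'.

Start: (6, -1, -5)
Step 1: (6, -1, -5) -> (-(-5), -(6), -(-1)) = (5, -6, 1)
Step 2: (5, -6, 1) -> (-(1), -(5), -(-6)) = (-1, -5, 6)
Step 3: (-1, -5, 6) -> (-(6), -(-1), -(-5)) = (-6, 1, 5)

Answer: -6 1 5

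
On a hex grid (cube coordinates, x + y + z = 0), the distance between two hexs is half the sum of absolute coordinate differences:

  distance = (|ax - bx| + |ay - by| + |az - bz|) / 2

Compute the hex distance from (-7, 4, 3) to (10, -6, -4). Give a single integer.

Answer: 17

Derivation:
|ax - bx| = |-7 - 10| = 17
|ay - by| = |4 - (-6)| = 10
|az - bz| = |3 - (-4)| = 7
distance = (17 + 10 + 7) / 2 = 34 / 2 = 17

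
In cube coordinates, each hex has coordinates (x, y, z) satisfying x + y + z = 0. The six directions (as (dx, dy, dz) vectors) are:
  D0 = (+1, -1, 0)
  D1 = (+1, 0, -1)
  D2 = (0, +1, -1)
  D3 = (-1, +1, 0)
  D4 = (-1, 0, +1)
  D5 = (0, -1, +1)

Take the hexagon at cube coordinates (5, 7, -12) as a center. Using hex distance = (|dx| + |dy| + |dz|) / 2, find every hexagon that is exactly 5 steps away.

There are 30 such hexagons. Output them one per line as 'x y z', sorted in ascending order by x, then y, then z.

Walk ring at distance 5 from (5, 7, -12):
Start at center + D4*5 = (0, 7, -7)
  hex 0: (0, 7, -7)
  hex 1: (1, 6, -7)
  hex 2: (2, 5, -7)
  hex 3: (3, 4, -7)
  hex 4: (4, 3, -7)
  hex 5: (5, 2, -7)
  hex 6: (6, 2, -8)
  hex 7: (7, 2, -9)
  hex 8: (8, 2, -10)
  hex 9: (9, 2, -11)
  hex 10: (10, 2, -12)
  hex 11: (10, 3, -13)
  hex 12: (10, 4, -14)
  hex 13: (10, 5, -15)
  hex 14: (10, 6, -16)
  hex 15: (10, 7, -17)
  hex 16: (9, 8, -17)
  hex 17: (8, 9, -17)
  hex 18: (7, 10, -17)
  hex 19: (6, 11, -17)
  hex 20: (5, 12, -17)
  hex 21: (4, 12, -16)
  hex 22: (3, 12, -15)
  hex 23: (2, 12, -14)
  hex 24: (1, 12, -13)
  hex 25: (0, 12, -12)
  hex 26: (0, 11, -11)
  hex 27: (0, 10, -10)
  hex 28: (0, 9, -9)
  hex 29: (0, 8, -8)
Sorted: 30 hexes.

Answer: 0 7 -7
0 8 -8
0 9 -9
0 10 -10
0 11 -11
0 12 -12
1 6 -7
1 12 -13
2 5 -7
2 12 -14
3 4 -7
3 12 -15
4 3 -7
4 12 -16
5 2 -7
5 12 -17
6 2 -8
6 11 -17
7 2 -9
7 10 -17
8 2 -10
8 9 -17
9 2 -11
9 8 -17
10 2 -12
10 3 -13
10 4 -14
10 5 -15
10 6 -16
10 7 -17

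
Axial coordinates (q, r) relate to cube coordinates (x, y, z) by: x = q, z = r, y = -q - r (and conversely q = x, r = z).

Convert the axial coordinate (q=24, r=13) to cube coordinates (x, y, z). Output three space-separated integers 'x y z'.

x = q = 24
z = r = 13
y = -x - z = -(24) - (13) = -37

Answer: 24 -37 13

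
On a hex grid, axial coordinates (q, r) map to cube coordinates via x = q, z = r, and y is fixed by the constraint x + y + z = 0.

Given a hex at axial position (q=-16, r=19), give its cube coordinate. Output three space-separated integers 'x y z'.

x = q = -16
z = r = 19
y = -x - z = -(-16) - (19) = -3

Answer: -16 -3 19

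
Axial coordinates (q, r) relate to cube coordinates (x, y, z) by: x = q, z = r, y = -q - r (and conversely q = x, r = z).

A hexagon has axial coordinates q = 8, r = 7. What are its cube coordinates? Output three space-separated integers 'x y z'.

x = q = 8
z = r = 7
y = -x - z = -(8) - (7) = -15

Answer: 8 -15 7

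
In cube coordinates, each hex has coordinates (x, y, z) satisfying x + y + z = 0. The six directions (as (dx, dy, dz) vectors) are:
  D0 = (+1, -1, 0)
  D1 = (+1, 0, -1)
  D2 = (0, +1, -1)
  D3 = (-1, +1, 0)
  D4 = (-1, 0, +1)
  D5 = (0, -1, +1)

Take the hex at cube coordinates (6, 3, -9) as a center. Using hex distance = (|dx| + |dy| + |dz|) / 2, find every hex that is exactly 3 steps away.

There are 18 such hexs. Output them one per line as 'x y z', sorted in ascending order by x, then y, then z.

Walk ring at distance 3 from (6, 3, -9):
Start at center + D4*3 = (3, 3, -6)
  hex 0: (3, 3, -6)
  hex 1: (4, 2, -6)
  hex 2: (5, 1, -6)
  hex 3: (6, 0, -6)
  hex 4: (7, 0, -7)
  hex 5: (8, 0, -8)
  hex 6: (9, 0, -9)
  hex 7: (9, 1, -10)
  hex 8: (9, 2, -11)
  hex 9: (9, 3, -12)
  hex 10: (8, 4, -12)
  hex 11: (7, 5, -12)
  hex 12: (6, 6, -12)
  hex 13: (5, 6, -11)
  hex 14: (4, 6, -10)
  hex 15: (3, 6, -9)
  hex 16: (3, 5, -8)
  hex 17: (3, 4, -7)
Sorted: 18 hexes.

Answer: 3 3 -6
3 4 -7
3 5 -8
3 6 -9
4 2 -6
4 6 -10
5 1 -6
5 6 -11
6 0 -6
6 6 -12
7 0 -7
7 5 -12
8 0 -8
8 4 -12
9 0 -9
9 1 -10
9 2 -11
9 3 -12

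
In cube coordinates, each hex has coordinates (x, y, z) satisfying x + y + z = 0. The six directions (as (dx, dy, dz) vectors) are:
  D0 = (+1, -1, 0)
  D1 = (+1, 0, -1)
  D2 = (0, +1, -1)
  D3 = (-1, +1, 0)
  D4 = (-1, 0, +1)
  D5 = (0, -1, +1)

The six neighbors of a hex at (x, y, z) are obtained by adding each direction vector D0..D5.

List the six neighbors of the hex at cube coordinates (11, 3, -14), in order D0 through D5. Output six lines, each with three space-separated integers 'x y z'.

Center: (11, 3, -14). Add each direction:
  D0: (11, 3, -14) + (1, -1, 0) = (12, 2, -14)
  D1: (11, 3, -14) + (1, 0, -1) = (12, 3, -15)
  D2: (11, 3, -14) + (0, 1, -1) = (11, 4, -15)
  D3: (11, 3, -14) + (-1, 1, 0) = (10, 4, -14)
  D4: (11, 3, -14) + (-1, 0, 1) = (10, 3, -13)
  D5: (11, 3, -14) + (0, -1, 1) = (11, 2, -13)

Answer: 12 2 -14
12 3 -15
11 4 -15
10 4 -14
10 3 -13
11 2 -13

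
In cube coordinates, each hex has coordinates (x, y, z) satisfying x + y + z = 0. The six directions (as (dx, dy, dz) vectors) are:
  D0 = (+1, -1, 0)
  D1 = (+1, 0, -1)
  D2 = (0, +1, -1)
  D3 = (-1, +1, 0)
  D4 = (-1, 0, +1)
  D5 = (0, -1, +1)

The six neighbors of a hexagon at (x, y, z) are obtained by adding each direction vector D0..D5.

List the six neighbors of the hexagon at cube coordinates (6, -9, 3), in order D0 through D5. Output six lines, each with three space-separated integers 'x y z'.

Center: (6, -9, 3). Add each direction:
  D0: (6, -9, 3) + (1, -1, 0) = (7, -10, 3)
  D1: (6, -9, 3) + (1, 0, -1) = (7, -9, 2)
  D2: (6, -9, 3) + (0, 1, -1) = (6, -8, 2)
  D3: (6, -9, 3) + (-1, 1, 0) = (5, -8, 3)
  D4: (6, -9, 3) + (-1, 0, 1) = (5, -9, 4)
  D5: (6, -9, 3) + (0, -1, 1) = (6, -10, 4)

Answer: 7 -10 3
7 -9 2
6 -8 2
5 -8 3
5 -9 4
6 -10 4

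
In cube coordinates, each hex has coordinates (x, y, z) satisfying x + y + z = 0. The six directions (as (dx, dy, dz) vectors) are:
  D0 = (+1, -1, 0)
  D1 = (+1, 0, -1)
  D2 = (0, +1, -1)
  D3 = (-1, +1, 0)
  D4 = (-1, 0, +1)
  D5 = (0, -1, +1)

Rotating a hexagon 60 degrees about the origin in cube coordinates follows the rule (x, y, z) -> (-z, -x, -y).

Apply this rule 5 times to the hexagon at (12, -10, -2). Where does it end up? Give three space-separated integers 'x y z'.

Start: (12, -10, -2)
Step 1: (12, -10, -2) -> (-(-2), -(12), -(-10)) = (2, -12, 10)
Step 2: (2, -12, 10) -> (-(10), -(2), -(-12)) = (-10, -2, 12)
Step 3: (-10, -2, 12) -> (-(12), -(-10), -(-2)) = (-12, 10, 2)
Step 4: (-12, 10, 2) -> (-(2), -(-12), -(10)) = (-2, 12, -10)
Step 5: (-2, 12, -10) -> (-(-10), -(-2), -(12)) = (10, 2, -12)

Answer: 10 2 -12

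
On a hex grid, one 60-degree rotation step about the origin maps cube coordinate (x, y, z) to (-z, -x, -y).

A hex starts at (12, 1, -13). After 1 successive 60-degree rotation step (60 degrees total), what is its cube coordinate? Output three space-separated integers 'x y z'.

Answer: 13 -12 -1

Derivation:
Start: (12, 1, -13)
Step 1: (12, 1, -13) -> (-(-13), -(12), -(1)) = (13, -12, -1)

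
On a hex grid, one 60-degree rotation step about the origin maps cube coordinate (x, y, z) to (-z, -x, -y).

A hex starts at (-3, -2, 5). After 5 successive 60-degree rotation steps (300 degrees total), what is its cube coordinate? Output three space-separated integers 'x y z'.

Answer: 2 -5 3

Derivation:
Start: (-3, -2, 5)
Step 1: (-3, -2, 5) -> (-(5), -(-3), -(-2)) = (-5, 3, 2)
Step 2: (-5, 3, 2) -> (-(2), -(-5), -(3)) = (-2, 5, -3)
Step 3: (-2, 5, -3) -> (-(-3), -(-2), -(5)) = (3, 2, -5)
Step 4: (3, 2, -5) -> (-(-5), -(3), -(2)) = (5, -3, -2)
Step 5: (5, -3, -2) -> (-(-2), -(5), -(-3)) = (2, -5, 3)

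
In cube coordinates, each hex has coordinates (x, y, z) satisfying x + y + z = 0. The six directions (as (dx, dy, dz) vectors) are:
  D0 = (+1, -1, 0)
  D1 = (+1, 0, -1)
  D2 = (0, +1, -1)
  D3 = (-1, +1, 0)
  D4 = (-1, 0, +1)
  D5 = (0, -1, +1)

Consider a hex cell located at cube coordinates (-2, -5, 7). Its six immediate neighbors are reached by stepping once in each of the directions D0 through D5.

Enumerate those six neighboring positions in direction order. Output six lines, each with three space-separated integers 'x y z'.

Answer: -1 -6 7
-1 -5 6
-2 -4 6
-3 -4 7
-3 -5 8
-2 -6 8

Derivation:
Center: (-2, -5, 7). Add each direction:
  D0: (-2, -5, 7) + (1, -1, 0) = (-1, -6, 7)
  D1: (-2, -5, 7) + (1, 0, -1) = (-1, -5, 6)
  D2: (-2, -5, 7) + (0, 1, -1) = (-2, -4, 6)
  D3: (-2, -5, 7) + (-1, 1, 0) = (-3, -4, 7)
  D4: (-2, -5, 7) + (-1, 0, 1) = (-3, -5, 8)
  D5: (-2, -5, 7) + (0, -1, 1) = (-2, -6, 8)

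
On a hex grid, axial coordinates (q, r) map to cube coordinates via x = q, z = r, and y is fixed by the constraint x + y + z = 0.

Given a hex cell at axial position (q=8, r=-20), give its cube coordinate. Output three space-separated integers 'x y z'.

x = q = 8
z = r = -20
y = -x - z = -(8) - (-20) = 12

Answer: 8 12 -20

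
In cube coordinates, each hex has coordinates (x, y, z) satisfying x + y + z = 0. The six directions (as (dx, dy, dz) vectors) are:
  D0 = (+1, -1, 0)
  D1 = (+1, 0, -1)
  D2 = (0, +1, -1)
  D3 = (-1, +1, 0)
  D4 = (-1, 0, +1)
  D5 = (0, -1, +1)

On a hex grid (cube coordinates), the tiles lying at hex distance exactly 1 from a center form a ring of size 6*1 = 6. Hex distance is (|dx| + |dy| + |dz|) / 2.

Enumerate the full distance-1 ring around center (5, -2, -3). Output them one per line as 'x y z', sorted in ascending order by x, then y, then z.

Walk ring at distance 1 from (5, -2, -3):
Start at center + D4*1 = (4, -2, -2)
  hex 0: (4, -2, -2)
  hex 1: (5, -3, -2)
  hex 2: (6, -3, -3)
  hex 3: (6, -2, -4)
  hex 4: (5, -1, -4)
  hex 5: (4, -1, -3)
Sorted: 6 hexes.

Answer: 4 -2 -2
4 -1 -3
5 -3 -2
5 -1 -4
6 -3 -3
6 -2 -4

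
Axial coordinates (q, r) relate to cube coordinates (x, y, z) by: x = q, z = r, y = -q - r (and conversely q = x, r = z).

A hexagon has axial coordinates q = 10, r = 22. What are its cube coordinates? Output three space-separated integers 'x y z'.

x = q = 10
z = r = 22
y = -x - z = -(10) - (22) = -32

Answer: 10 -32 22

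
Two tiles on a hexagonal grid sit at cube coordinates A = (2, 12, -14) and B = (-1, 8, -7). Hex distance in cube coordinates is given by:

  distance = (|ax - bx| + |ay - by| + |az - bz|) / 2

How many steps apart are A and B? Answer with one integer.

|ax - bx| = |2 - (-1)| = 3
|ay - by| = |12 - 8| = 4
|az - bz| = |-14 - (-7)| = 7
distance = (3 + 4 + 7) / 2 = 14 / 2 = 7

Answer: 7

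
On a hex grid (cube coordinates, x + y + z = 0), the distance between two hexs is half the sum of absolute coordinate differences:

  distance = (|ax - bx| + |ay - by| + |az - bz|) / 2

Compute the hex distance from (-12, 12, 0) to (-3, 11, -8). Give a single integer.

Answer: 9

Derivation:
|ax - bx| = |-12 - (-3)| = 9
|ay - by| = |12 - 11| = 1
|az - bz| = |0 - (-8)| = 8
distance = (9 + 1 + 8) / 2 = 18 / 2 = 9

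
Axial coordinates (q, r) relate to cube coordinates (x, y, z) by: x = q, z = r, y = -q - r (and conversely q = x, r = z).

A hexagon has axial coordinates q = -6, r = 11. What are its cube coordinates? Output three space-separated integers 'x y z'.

x = q = -6
z = r = 11
y = -x - z = -(-6) - (11) = -5

Answer: -6 -5 11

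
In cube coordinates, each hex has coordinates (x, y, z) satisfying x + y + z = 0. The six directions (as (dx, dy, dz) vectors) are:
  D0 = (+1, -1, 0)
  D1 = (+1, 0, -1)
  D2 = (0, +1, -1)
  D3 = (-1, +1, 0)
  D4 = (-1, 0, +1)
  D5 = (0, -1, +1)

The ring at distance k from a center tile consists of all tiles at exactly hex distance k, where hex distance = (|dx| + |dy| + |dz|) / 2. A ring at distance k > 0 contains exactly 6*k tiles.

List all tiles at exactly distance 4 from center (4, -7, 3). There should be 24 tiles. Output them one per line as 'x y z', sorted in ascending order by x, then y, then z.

Walk ring at distance 4 from (4, -7, 3):
Start at center + D4*4 = (0, -7, 7)
  hex 0: (0, -7, 7)
  hex 1: (1, -8, 7)
  hex 2: (2, -9, 7)
  hex 3: (3, -10, 7)
  hex 4: (4, -11, 7)
  hex 5: (5, -11, 6)
  hex 6: (6, -11, 5)
  hex 7: (7, -11, 4)
  hex 8: (8, -11, 3)
  hex 9: (8, -10, 2)
  hex 10: (8, -9, 1)
  hex 11: (8, -8, 0)
  hex 12: (8, -7, -1)
  hex 13: (7, -6, -1)
  hex 14: (6, -5, -1)
  hex 15: (5, -4, -1)
  hex 16: (4, -3, -1)
  hex 17: (3, -3, 0)
  hex 18: (2, -3, 1)
  hex 19: (1, -3, 2)
  hex 20: (0, -3, 3)
  hex 21: (0, -4, 4)
  hex 22: (0, -5, 5)
  hex 23: (0, -6, 6)
Sorted: 24 hexes.

Answer: 0 -7 7
0 -6 6
0 -5 5
0 -4 4
0 -3 3
1 -8 7
1 -3 2
2 -9 7
2 -3 1
3 -10 7
3 -3 0
4 -11 7
4 -3 -1
5 -11 6
5 -4 -1
6 -11 5
6 -5 -1
7 -11 4
7 -6 -1
8 -11 3
8 -10 2
8 -9 1
8 -8 0
8 -7 -1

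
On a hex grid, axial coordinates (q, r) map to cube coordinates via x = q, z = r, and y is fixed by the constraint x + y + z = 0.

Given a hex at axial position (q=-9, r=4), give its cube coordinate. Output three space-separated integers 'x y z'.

Answer: -9 5 4

Derivation:
x = q = -9
z = r = 4
y = -x - z = -(-9) - (4) = 5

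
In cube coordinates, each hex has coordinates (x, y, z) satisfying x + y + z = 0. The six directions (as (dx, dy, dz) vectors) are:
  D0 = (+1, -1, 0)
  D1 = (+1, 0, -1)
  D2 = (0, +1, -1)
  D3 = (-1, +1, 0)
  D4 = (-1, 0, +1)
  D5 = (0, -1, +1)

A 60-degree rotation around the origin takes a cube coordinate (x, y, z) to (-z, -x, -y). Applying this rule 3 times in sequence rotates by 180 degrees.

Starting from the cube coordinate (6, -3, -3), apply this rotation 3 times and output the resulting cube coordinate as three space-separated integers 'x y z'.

Start: (6, -3, -3)
Step 1: (6, -3, -3) -> (-(-3), -(6), -(-3)) = (3, -6, 3)
Step 2: (3, -6, 3) -> (-(3), -(3), -(-6)) = (-3, -3, 6)
Step 3: (-3, -3, 6) -> (-(6), -(-3), -(-3)) = (-6, 3, 3)

Answer: -6 3 3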